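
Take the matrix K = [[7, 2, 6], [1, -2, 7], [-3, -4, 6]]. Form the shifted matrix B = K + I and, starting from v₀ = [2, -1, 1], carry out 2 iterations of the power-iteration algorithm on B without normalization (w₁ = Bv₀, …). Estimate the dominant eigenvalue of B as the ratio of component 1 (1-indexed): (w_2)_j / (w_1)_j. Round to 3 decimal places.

μ ≈ 10.500

B = K + I has rows (8, 2, 6); (1, -1, 7); (-3, -4, 7)
w1 = Bv₀ = (20, 10, 5)
w2 = Bw1 = (210, 45, -65)
Ratio: 210/20 = 10.500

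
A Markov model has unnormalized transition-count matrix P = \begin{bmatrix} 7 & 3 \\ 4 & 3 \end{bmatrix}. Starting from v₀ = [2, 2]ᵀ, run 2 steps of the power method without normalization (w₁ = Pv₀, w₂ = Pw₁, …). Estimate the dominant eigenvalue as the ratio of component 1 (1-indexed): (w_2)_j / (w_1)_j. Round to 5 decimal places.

w1 = Pv₀ = (20, 14)
w2 = Pw1 = (182, 122)
Ratio at component: 182 / 20 = 9.10000

λ ≈ 9.10000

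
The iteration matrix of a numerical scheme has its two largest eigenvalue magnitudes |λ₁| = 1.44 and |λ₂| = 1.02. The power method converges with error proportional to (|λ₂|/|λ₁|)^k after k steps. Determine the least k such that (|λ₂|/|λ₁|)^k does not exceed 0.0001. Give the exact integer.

|λ₂/λ₁| = 1.02/1.44 = 0.70833
Need k ≥ ln(0.0001) / ln(0.70833) = -9.2103 / -0.3448 ≈ 26.709
Smallest integer k satisfying the bound: 27

27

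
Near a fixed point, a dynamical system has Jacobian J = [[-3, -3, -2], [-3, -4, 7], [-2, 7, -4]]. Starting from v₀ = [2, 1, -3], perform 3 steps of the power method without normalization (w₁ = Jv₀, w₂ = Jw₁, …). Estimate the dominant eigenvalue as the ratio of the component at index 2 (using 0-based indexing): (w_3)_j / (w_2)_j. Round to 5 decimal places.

-9.61624

w1 = Jv₀ = ((-3)·2 + (-3)·1 + (-2)·(-3); (-3)·2 + (-4)·1 + 7·(-3); (-2)·2 + 7·1 + (-4)·(-3)) = (-3, -31, 15)
w2 = Jw1 = ((-3)·(-3) + (-3)·(-31) + (-2)·15; (-3)·(-3) + (-4)·(-31) + 7·15; (-2)·(-3) + 7·(-31) + (-4)·15) = (72, 238, -271)
w3 = Jw2 = (-388, -3065, 2606)
Ratio at component: 2606 / -271 = -9.61624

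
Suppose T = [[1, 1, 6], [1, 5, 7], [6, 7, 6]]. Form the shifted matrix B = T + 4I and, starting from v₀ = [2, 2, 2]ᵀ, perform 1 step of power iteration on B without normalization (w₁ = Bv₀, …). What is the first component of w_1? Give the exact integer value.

24

B = T + 4I has rows (5, 1, 6); (1, 9, 7); (6, 7, 10)
w1 = Bv₀ = (24, 34, 46)
Requested component of w1: 24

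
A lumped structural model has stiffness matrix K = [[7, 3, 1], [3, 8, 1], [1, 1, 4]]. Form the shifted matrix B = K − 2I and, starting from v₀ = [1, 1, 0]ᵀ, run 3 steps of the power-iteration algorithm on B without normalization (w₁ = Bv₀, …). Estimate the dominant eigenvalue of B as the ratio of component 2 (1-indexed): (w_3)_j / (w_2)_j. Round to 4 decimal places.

μ ≈ 8.8500

B = K − 2I has rows (5, 3, 1); (3, 6, 1); (1, 1, 2)
w1 = Bv₀ = (5·1 + 3·1 + 1·0; 3·1 + 6·1 + 1·0; 1·1 + 1·1 + 2·0) = (8, 9, 2)
w2 = Bw1 = (5·8 + 3·9 + 1·2; 3·8 + 6·9 + 1·2; 1·8 + 1·9 + 2·2) = (69, 80, 21)
w3 = Bw2 = (606, 708, 191)
Ratio: 708/80 = 8.8500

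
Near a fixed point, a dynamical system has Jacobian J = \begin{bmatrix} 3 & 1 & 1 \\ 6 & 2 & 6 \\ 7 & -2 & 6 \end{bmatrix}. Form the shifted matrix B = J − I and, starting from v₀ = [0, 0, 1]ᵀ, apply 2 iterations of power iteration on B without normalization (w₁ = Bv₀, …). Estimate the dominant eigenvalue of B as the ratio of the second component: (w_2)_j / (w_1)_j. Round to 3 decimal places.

B = J − I has rows (2, 1, 1); (6, 1, 6); (7, -2, 5)
w1 = Bv₀ = (2·0 + 1·0 + 1·1; 6·0 + 1·0 + 6·1; 7·0 + (-2)·0 + 5·1) = (1, 6, 5)
w2 = Bw1 = (2·1 + 1·6 + 1·5; 6·1 + 1·6 + 6·5; 7·1 + (-2)·6 + 5·5) = (13, 42, 20)
Ratio: 42/6 = 7.000

μ ≈ 7.000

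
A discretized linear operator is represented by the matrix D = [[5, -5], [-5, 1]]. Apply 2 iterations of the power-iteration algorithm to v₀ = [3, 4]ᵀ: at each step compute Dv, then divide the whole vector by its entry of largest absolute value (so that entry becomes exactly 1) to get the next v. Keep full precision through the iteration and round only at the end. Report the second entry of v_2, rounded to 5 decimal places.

0.46667

Dv0 = (-5.000000, -11.000000); divide by -11.000000 → v1 = (0.454545, 1.000000)
Dv1 = (-2.727273, -1.272727); divide by -2.727273 → v2 = (1.000000, 0.466667)
Requested entry of v2: 14/30 = 0.46667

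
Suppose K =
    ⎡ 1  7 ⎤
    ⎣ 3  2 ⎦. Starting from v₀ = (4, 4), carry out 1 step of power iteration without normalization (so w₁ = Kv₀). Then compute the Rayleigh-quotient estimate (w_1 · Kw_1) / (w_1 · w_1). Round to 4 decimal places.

w1 = Kv₀ = (1·4 + 7·4; 3·4 + 2·4) = (32, 20)
Kw1 = (172, 136)
w1·Kw1 = 32·172 + 20·136 = 8224; w1·w1 = 32·32 + 20·20 = 1424
λ ≈ 8224/1424 = 5.7753

5.7753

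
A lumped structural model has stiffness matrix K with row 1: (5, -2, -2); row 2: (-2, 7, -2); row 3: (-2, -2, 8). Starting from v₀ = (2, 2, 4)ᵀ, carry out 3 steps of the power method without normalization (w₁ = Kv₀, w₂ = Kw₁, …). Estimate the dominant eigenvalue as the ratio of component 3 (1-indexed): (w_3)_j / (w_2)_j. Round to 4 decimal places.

λ ≈ 8.9583

w1 = Kv₀ = (-2, 2, 24)
w2 = Kw1 = (-62, -30, 192)
w3 = Kw2 = (-634, -470, 1720)
Ratio at component: 1720 / 192 = 8.9583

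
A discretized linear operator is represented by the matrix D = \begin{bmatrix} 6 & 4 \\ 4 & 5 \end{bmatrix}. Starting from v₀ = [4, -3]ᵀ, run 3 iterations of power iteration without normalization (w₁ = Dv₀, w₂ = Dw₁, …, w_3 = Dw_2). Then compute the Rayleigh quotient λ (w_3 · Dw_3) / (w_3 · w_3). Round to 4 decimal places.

w1 = Dv₀ = (12, 1)
w2 = Dw1 = (76, 53)
w3 = Dw2 = (668, 569)
Dw3 = (6284, 5517)
w3·Dw3 = 668·6284 + 569·5517 = 7336885; w3·w3 = 668·668 + 569·569 = 769985
λ ≈ 7336885/769985 = 9.5286

λ ≈ 9.5286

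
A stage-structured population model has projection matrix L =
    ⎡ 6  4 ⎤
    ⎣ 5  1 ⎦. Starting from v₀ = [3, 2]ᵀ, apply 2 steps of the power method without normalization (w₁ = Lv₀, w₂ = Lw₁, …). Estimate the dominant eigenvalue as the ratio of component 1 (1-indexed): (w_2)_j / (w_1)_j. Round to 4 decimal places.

λ ≈ 8.6154

w1 = Lv₀ = (26, 17)
w2 = Lw1 = (224, 147)
Ratio at component: 224 / 26 = 8.6154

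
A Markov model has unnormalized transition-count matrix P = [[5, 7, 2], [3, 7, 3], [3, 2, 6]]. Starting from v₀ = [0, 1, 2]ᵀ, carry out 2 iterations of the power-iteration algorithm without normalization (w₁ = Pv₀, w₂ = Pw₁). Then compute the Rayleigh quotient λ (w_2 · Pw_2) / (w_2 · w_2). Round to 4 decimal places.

w1 = Pv₀ = (5·0 + 7·1 + 2·2; 3·0 + 7·1 + 3·2; 3·0 + 2·1 + 6·2) = (11, 13, 14)
w2 = Pw1 = (5·11 + 7·13 + 2·14; 3·11 + 7·13 + 3·14; 3·11 + 2·13 + 6·14) = (174, 166, 143)
Pw2 = (2318, 2113, 1712)
w2·Pw2 = 174·2318 + 166·2113 + 143·1712 = 998906; w2·w2 = 174·174 + 166·166 + 143·143 = 78281
λ ≈ 998906/78281 = 12.7605

12.7605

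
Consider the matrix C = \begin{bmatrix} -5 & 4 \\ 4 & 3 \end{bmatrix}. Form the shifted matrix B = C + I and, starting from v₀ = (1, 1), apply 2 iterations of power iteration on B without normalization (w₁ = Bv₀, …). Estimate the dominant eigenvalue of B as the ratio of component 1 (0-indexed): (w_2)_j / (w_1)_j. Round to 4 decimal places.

B = C + I has rows (-4, 4); (4, 4)
w1 = Bv₀ = ((-4)·1 + 4·1; 4·1 + 4·1) = (0, 8)
w2 = Bw1 = ((-4)·0 + 4·8; 4·0 + 4·8) = (32, 32)
Ratio: 32/8 = 4.0000

μ ≈ 4.0000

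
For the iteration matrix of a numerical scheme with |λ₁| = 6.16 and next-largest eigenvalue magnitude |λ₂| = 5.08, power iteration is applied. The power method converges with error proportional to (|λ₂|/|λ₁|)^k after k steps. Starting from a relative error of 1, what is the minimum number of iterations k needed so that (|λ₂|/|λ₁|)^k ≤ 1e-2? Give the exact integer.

24

|λ₂/λ₁| = 5.08/6.16 = 0.82468
Need k ≥ ln(1e-2) / ln(0.82468) = -4.6052 / -0.1928 ≈ 23.890
Smallest integer k satisfying the bound: 24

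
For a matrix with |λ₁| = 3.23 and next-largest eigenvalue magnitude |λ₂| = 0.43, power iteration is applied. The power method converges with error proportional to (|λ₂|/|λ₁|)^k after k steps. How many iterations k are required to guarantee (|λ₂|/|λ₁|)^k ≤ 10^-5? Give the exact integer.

|λ₂/λ₁| = 0.43/3.23 = 0.13313
Need k ≥ ln(10^-5) / ln(0.13313) = -11.5129 / -2.0165 ≈ 5.709
Smallest integer k satisfying the bound: 6

6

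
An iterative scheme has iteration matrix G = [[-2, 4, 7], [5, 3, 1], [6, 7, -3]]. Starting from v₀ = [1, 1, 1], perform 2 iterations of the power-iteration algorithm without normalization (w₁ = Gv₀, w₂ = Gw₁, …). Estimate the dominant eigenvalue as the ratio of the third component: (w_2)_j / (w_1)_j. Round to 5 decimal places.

w1 = Gv₀ = (9, 9, 10)
w2 = Gw1 = (88, 82, 87)
Ratio at component: 87 / 10 = 8.70000

8.70000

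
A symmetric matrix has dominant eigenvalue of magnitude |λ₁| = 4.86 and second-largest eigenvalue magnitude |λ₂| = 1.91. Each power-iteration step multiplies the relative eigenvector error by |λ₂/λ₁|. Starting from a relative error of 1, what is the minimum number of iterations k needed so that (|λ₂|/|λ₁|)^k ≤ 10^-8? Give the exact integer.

|λ₂/λ₁| = 1.91/4.86 = 0.39300
Need k ≥ ln(10^-8) / ln(0.39300) = -18.4207 / -0.9339 ≈ 19.724
Smallest integer k satisfying the bound: 20

20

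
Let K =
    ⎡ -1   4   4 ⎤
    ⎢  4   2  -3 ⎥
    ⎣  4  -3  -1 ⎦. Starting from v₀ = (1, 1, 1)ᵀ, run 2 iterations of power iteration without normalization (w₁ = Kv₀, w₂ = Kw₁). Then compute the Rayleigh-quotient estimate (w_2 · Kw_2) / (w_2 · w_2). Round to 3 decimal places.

λ ≈ 0.110

w1 = Kv₀ = (7, 3, 0)
w2 = Kw1 = (5, 34, 19)
Kw2 = (207, 31, -101)
w2·Kw2 = 5·207 + 34·31 + 19·(-101) = 170; w2·w2 = 5·5 + 34·34 + 19·19 = 1542
λ ≈ 170/1542 = 0.110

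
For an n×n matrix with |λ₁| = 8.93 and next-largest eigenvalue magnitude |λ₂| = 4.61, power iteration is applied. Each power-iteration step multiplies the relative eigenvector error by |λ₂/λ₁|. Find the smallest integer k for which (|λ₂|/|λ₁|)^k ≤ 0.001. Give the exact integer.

11

|λ₂/λ₁| = 4.61/8.93 = 0.51624
Need k ≥ ln(0.001) / ln(0.51624) = -6.9078 / -0.6612 ≈ 10.447
Smallest integer k satisfying the bound: 11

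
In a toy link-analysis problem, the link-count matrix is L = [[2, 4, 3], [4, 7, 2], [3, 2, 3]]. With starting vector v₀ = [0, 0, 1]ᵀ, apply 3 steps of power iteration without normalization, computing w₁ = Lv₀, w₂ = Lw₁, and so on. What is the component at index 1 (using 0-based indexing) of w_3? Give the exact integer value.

360

w1 = Lv₀ = (3, 2, 3)
w2 = Lw1 = (23, 32, 22)
w3 = Lw2 = (240, 360, 199)
The requested component of w3 is 360.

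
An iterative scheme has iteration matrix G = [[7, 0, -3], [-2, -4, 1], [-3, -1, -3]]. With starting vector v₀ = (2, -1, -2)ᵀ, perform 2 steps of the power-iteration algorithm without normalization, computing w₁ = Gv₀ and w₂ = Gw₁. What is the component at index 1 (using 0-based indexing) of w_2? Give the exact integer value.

-31

w1 = Gv₀ = (7·2 + 0·(-1) + (-3)·(-2); (-2)·2 + (-4)·(-1) + 1·(-2); (-3)·2 + (-1)·(-1) + (-3)·(-2)) = (20, -2, 1)
w2 = Gw1 = (7·20 + 0·(-2) + (-3)·1; (-2)·20 + (-4)·(-2) + 1·1; (-3)·20 + (-1)·(-2) + (-3)·1) = (137, -31, -61)
The requested component of w2 is -31.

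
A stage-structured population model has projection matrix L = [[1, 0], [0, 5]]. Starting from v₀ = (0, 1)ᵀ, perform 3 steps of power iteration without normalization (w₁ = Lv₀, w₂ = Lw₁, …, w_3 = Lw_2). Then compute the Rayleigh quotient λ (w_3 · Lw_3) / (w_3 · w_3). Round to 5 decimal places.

5.00000

w1 = Lv₀ = (1·0 + 0·1; 0·0 + 5·1) = (0, 5)
w2 = Lw1 = (1·0 + 0·5; 0·0 + 5·5) = (0, 25)
w3 = Lw2 = (0, 125)
Lw3 = (0, 625)
w3·Lw3 = 0·0 + 125·625 = 78125; w3·w3 = 0·0 + 125·125 = 15625
λ ≈ 78125/15625 = 5.00000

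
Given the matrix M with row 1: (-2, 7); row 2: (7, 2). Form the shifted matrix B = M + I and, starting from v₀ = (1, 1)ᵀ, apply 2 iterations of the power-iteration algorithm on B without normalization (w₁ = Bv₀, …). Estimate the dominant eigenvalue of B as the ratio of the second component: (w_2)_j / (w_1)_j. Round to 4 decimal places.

B = M + I has rows (-1, 7); (7, 3)
w1 = Bv₀ = ((-1)·1 + 7·1; 7·1 + 3·1) = (6, 10)
w2 = Bw1 = ((-1)·6 + 7·10; 7·6 + 3·10) = (64, 72)
Ratio: 72/10 = 7.2000

7.2000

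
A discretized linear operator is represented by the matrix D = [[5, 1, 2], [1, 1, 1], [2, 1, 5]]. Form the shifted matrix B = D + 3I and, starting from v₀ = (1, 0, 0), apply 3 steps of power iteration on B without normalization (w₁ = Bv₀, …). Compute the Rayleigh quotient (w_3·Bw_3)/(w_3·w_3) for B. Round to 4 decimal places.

μ ≈ 10.1474

B = D + 3I has rows (8, 1, 2); (1, 4, 1); (2, 1, 8)
w1 = Bv₀ = (8·1 + 1·0 + 2·0; 1·1 + 4·0 + 1·0; 2·1 + 1·0 + 8·0) = (8, 1, 2)
w2 = Bw1 = (8·8 + 1·1 + 2·2; 1·8 + 4·1 + 1·2; 2·8 + 1·1 + 8·2) = (69, 14, 33)
w3 = Bw2 = (632, 158, 416)
Bw3 = (6046, 1680, 4750)
w3·Bw3 = 6062512; w3·w3 = 597444; μ ≈ 6062512/597444 = 10.1474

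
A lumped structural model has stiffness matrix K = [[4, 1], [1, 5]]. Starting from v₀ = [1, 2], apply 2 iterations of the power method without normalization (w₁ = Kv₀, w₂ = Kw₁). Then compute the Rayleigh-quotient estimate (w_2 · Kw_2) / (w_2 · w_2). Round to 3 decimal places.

w1 = Kv₀ = (4·1 + 1·2; 1·1 + 5·2) = (6, 11)
w2 = Kw1 = (4·6 + 1·11; 1·6 + 5·11) = (35, 61)
Kw2 = (201, 340)
w2·Kw2 = 35·201 + 61·340 = 27775; w2·w2 = 35·35 + 61·61 = 4946
λ ≈ 27775/4946 = 5.616

5.616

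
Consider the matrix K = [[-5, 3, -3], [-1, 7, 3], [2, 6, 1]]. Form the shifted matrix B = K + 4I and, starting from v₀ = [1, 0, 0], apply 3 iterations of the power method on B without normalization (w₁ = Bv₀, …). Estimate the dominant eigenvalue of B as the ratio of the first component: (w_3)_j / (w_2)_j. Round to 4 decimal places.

B = K + 4I has rows (-1, 3, -3); (-1, 11, 3); (2, 6, 5)
w1 = Bv₀ = ((-1)·1 + 3·0 + (-3)·0; (-1)·1 + 11·0 + 3·0; 2·1 + 6·0 + 5·0) = (-1, -1, 2)
w2 = Bw1 = ((-1)·(-1) + 3·(-1) + (-3)·2; (-1)·(-1) + 11·(-1) + 3·2; 2·(-1) + 6·(-1) + 5·2) = (-8, -4, 2)
w3 = Bw2 = (-10, -30, -30)
Ratio: -10/-8 = 1.2500

1.2500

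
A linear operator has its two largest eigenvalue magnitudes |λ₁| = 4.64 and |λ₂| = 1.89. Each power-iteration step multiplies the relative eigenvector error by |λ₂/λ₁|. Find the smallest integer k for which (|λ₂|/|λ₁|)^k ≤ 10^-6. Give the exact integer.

16

|λ₂/λ₁| = 1.89/4.64 = 0.40733
Need k ≥ ln(10^-6) / ln(0.40733) = -13.8155 / -0.8981 ≈ 15.382
Smallest integer k satisfying the bound: 16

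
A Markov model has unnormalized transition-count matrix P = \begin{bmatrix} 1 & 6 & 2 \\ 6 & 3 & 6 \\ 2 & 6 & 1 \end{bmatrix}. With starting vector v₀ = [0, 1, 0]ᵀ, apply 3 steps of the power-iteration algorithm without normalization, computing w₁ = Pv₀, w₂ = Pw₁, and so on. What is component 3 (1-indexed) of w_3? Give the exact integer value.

594

w1 = Pv₀ = (6, 3, 6)
w2 = Pw1 = (36, 81, 36)
w3 = Pw2 = (594, 675, 594)
The requested component of w3 is 594.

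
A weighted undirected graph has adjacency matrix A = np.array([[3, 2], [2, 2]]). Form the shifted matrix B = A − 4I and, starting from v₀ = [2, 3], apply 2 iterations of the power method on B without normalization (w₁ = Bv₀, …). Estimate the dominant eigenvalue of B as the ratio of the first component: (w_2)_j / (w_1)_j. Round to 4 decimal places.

-2.0000

B = A − 4I has rows (-1, 2); (2, -2)
w1 = Bv₀ = ((-1)·2 + 2·3; 2·2 + (-2)·3) = (4, -2)
w2 = Bw1 = ((-1)·4 + 2·(-2); 2·4 + (-2)·(-2)) = (-8, 12)
Ratio: -8/4 = -2.0000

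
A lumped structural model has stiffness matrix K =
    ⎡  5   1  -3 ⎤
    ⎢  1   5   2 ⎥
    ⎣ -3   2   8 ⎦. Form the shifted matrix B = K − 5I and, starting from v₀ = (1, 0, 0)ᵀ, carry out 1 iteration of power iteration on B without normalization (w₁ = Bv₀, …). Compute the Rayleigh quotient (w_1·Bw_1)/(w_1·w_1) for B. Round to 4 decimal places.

B = K − 5I has rows (0, 1, -3); (1, 0, 2); (-3, 2, 3)
w1 = Bv₀ = (0·1 + 1·0 + (-3)·0; 1·1 + 0·0 + 2·0; (-3)·1 + 2·0 + 3·0) = (0, 1, -3)
Bw1 = (10, -6, -7)
w1·Bw1 = 15; w1·w1 = 10; μ ≈ 15/10 = 1.5000

μ ≈ 1.5000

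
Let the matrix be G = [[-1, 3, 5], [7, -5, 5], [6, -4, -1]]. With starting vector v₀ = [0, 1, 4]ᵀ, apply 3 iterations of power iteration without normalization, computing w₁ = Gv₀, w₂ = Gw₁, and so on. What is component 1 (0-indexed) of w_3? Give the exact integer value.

74

w1 = Gv₀ = ((-1)·0 + 3·1 + 5·4; 7·0 + (-5)·1 + 5·4; 6·0 + (-4)·1 + (-1)·4) = (23, 15, -8)
w2 = Gw1 = ((-1)·23 + 3·15 + 5·(-8); 7·23 + (-5)·15 + 5·(-8); 6·23 + (-4)·15 + (-1)·(-8)) = (-18, 46, 86)
w3 = Gw2 = (586, 74, -378)
The requested component of w3 is 74.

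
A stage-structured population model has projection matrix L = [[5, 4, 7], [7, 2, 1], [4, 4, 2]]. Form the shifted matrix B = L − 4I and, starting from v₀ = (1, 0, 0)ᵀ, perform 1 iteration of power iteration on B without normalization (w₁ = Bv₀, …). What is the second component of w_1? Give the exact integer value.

B = L − 4I has rows (1, 4, 7); (7, -2, 1); (4, 4, -2)
w1 = Bv₀ = (1, 7, 4)
Requested component of w1: 7

7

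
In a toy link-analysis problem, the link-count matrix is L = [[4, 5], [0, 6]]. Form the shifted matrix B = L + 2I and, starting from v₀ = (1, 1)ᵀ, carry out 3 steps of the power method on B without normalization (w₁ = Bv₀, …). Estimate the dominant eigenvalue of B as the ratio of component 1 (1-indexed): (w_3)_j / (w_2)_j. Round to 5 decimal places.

μ ≈ 9.01887

B = L + 2I has rows (6, 5); (0, 8)
w1 = Bv₀ = (11, 8)
w2 = Bw1 = (106, 64)
w3 = Bw2 = (956, 512)
Ratio: 956/106 = 9.01887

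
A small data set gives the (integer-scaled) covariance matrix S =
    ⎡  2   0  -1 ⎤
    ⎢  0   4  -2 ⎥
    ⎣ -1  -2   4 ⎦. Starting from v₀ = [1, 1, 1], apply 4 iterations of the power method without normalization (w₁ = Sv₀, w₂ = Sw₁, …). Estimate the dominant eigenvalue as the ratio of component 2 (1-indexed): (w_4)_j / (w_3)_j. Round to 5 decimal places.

λ ≈ 5.30769

w1 = Sv₀ = (2·1 + 0·1 + (-1)·1; 0·1 + 4·1 + (-2)·1; (-1)·1 + (-2)·1 + 4·1) = (1, 2, 1)
w2 = Sw1 = (2·1 + 0·2 + (-1)·1; 0·1 + 4·2 + (-2)·1; (-1)·1 + (-2)·2 + 4·1) = (1, 6, -1)
w3 = Sw2 = (3, 26, -17)
w4 = Sw3 = (23, 138, -123)
Ratio at component: 138 / 26 = 5.30769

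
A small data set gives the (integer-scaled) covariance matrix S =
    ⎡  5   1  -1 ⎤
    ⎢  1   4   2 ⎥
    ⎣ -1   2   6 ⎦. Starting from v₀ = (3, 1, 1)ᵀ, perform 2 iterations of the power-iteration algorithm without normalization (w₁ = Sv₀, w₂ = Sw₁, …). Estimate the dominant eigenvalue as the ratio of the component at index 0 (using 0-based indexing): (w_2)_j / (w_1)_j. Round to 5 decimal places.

w1 = Sv₀ = (15, 9, 5)
w2 = Sw1 = (79, 61, 33)
Ratio at component: 79 / 15 = 5.26667

5.26667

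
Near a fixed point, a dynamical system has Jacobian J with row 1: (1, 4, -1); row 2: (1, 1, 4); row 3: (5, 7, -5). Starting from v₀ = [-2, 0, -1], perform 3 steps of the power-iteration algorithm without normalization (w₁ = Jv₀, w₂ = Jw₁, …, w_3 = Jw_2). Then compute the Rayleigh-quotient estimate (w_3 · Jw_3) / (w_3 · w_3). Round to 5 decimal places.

4.59362

w1 = Jv₀ = (1·(-2) + 4·0 + (-1)·(-1); 1·(-2) + 1·0 + 4·(-1); 5·(-2) + 7·0 + (-5)·(-1)) = (-1, -6, -5)
w2 = Jw1 = (1·(-1) + 4·(-6) + (-1)·(-5); 1·(-1) + 1·(-6) + 4·(-5); 5·(-1) + 7·(-6) + (-5)·(-5)) = (-20, -27, -22)
w3 = Jw2 = (-106, -135, -179)
Jw3 = (-467, -957, -580)
w3·Jw3 = (-106)·(-467) + (-135)·(-957) + (-179)·(-580) = 282517; w3·w3 = (-106)·(-106) + (-135)·(-135) + (-179)·(-179) = 61502
λ ≈ 282517/61502 = 4.59362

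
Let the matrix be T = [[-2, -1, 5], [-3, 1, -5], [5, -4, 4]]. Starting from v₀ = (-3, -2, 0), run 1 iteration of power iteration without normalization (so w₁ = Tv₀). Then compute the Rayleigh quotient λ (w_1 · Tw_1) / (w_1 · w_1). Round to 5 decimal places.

λ ≈ -1.39506

w1 = Tv₀ = (8, 7, -7)
Tw1 = (-58, 18, -16)
w1·Tw1 = 8·(-58) + 7·18 + (-7)·(-16) = -226; w1·w1 = 8·8 + 7·7 + (-7)·(-7) = 162
λ ≈ -226/162 = -1.39506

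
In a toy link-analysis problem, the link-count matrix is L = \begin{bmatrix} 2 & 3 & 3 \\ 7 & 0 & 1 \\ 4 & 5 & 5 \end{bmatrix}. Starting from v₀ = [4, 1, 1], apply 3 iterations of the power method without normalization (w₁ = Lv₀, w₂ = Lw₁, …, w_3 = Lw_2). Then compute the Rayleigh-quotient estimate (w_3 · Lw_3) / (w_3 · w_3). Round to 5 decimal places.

9.88859

w1 = Lv₀ = (14, 29, 26)
w2 = Lw1 = (193, 124, 331)
w3 = Lw2 = (1751, 1682, 3047)
Lw3 = (17689, 15304, 30649)
w3·Lw3 = 1751·17689 + 1682·15304 + 3047·30649 = 150102270; w3·w3 = 1751·1751 + 1682·1682 + 3047·3047 = 15179334
λ ≈ 150102270/15179334 = 9.88859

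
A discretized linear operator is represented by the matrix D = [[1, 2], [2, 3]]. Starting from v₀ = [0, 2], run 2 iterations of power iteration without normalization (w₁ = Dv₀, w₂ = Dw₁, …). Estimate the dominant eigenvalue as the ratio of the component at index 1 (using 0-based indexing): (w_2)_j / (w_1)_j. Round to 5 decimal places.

4.33333

w1 = Dv₀ = (1·0 + 2·2; 2·0 + 3·2) = (4, 6)
w2 = Dw1 = (1·4 + 2·6; 2·4 + 3·6) = (16, 26)
Ratio at component: 26 / 6 = 4.33333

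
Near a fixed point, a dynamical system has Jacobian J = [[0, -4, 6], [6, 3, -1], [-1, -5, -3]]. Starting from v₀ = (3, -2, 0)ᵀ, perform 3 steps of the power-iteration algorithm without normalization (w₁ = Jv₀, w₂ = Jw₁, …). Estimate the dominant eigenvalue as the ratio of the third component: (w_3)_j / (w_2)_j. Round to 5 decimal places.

w1 = Jv₀ = (0·3 + (-4)·(-2) + 6·0; 6·3 + 3·(-2) + (-1)·0; (-1)·3 + (-5)·(-2) + (-3)·0) = (8, 12, 7)
w2 = Jw1 = (0·8 + (-4)·12 + 6·7; 6·8 + 3·12 + (-1)·7; (-1)·8 + (-5)·12 + (-3)·7) = (-6, 77, -89)
w3 = Jw2 = (-842, 284, -112)
Ratio at component: -112 / -89 = 1.25843

1.25843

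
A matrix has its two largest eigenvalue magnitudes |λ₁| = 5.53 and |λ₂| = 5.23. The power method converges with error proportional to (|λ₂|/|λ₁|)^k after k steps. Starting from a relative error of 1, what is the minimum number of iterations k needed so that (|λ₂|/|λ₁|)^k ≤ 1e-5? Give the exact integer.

207

|λ₂/λ₁| = 5.23/5.53 = 0.94575
Need k ≥ ln(1e-5) / ln(0.94575) = -11.5129 / -0.0558 ≈ 206.412
Smallest integer k satisfying the bound: 207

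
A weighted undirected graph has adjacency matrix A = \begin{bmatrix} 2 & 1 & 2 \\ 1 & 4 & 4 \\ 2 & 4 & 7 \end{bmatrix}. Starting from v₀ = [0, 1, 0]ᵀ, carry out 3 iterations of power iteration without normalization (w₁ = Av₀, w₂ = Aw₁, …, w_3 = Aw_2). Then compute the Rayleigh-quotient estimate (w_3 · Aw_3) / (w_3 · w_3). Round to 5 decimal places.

w1 = Av₀ = (1, 4, 4)
w2 = Aw1 = (14, 33, 46)
w3 = Aw2 = (153, 330, 482)
Aw3 = (1600, 3401, 5000)
w3·Aw3 = 153·1600 + 330·3401 + 482·5000 = 3777130; w3·w3 = 153·153 + 330·330 + 482·482 = 364633
λ ≈ 3777130/364633 = 10.35872

10.35872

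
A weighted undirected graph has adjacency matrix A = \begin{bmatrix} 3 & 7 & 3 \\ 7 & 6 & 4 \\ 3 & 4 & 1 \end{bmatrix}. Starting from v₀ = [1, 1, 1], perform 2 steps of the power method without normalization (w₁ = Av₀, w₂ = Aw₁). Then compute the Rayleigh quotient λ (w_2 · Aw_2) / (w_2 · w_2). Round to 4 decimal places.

w1 = Av₀ = (3·1 + 7·1 + 3·1; 7·1 + 6·1 + 4·1; 3·1 + 4·1 + 1·1) = (13, 17, 8)
w2 = Aw1 = (3·13 + 7·17 + 3·8; 7·13 + 6·17 + 4·8; 3·13 + 4·17 + 1·8) = (182, 225, 115)
Aw2 = (2466, 3084, 1561)
w2·Aw2 = 182·2466 + 225·3084 + 115·1561 = 1322227; w2·w2 = 182·182 + 225·225 + 115·115 = 96974
λ ≈ 1322227/96974 = 13.6349

13.6349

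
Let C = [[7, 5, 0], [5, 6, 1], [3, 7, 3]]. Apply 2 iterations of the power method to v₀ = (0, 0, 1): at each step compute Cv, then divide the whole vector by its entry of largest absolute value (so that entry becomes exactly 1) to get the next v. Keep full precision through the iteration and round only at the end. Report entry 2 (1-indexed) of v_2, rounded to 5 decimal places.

Cv0 = (0.000000, 1.000000, 3.000000); divide by 3.000000 → v1 = (0.000000, 0.333333, 1.000000)
Cv1 = (1.666667, 3.000000, 5.333333); divide by 5.333333 → v2 = (0.312500, 0.562500, 1.000000)
Requested entry of v2: 9/16 = 0.56250

0.56250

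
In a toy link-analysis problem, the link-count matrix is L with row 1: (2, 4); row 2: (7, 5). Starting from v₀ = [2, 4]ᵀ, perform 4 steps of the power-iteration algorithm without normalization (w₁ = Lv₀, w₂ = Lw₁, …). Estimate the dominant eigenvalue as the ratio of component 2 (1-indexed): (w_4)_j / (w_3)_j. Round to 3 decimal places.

w1 = Lv₀ = (2·2 + 4·4; 7·2 + 5·4) = (20, 34)
w2 = Lw1 = (2·20 + 4·34; 7·20 + 5·34) = (176, 310)
w3 = Lw2 = (1592, 2782)
w4 = Lw3 = (14312, 25054)
Ratio at component: 25054 / 2782 = 9.006

9.006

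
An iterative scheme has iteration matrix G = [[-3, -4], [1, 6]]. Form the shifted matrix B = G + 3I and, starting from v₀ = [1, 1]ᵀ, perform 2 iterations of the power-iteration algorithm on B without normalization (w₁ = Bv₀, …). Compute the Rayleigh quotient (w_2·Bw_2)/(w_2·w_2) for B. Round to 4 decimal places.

8.5465

B = G + 3I has rows (0, -4); (1, 9)
w1 = Bv₀ = (0·1 + (-4)·1; 1·1 + 9·1) = (-4, 10)
w2 = Bw1 = (0·(-4) + (-4)·10; 1·(-4) + 9·10) = (-40, 86)
Bw2 = (-344, 734)
w2·Bw2 = 76884; w2·w2 = 8996; μ ≈ 76884/8996 = 8.5465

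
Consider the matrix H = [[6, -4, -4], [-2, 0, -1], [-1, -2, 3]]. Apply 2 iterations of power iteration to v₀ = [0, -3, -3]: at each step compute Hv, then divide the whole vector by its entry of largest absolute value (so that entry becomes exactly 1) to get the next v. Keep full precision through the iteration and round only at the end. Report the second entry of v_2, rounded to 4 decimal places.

-0.3125

Hv0 = (24.00000, 3.00000, -3.00000); divide by 24.00000 → v1 = (1.00000, 0.12500, -0.12500)
Hv1 = (6.00000, -1.87500, -1.62500); divide by 6.00000 → v2 = (1.00000, -0.31250, -0.27083)
Requested entry of v2: -45/144 = -0.3125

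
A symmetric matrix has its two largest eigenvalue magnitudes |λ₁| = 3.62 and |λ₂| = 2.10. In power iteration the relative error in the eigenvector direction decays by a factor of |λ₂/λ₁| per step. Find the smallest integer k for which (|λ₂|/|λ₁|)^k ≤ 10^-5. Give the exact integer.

|λ₂/λ₁| = 2.10/3.62 = 0.58011
Need k ≥ ln(10^-5) / ln(0.58011) = -11.5129 / -0.5445 ≈ 21.143
Smallest integer k satisfying the bound: 22

22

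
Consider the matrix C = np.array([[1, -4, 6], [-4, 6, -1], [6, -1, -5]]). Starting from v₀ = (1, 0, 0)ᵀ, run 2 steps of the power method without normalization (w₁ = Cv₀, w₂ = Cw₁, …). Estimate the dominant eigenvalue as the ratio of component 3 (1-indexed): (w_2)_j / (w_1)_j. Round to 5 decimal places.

w1 = Cv₀ = (1, -4, 6)
w2 = Cw1 = (53, -34, -20)
Ratio at component: -20 / 6 = -3.33333

-3.33333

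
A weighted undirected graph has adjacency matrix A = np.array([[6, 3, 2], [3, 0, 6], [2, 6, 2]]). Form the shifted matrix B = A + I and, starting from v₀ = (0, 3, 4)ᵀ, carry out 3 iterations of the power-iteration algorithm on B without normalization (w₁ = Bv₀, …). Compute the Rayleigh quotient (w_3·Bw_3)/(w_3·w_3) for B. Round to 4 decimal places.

μ ≈ 11.0626

B = A + I has rows (7, 3, 2); (3, 1, 6); (2, 6, 3)
w1 = Bv₀ = (17, 27, 30)
w2 = Bw1 = (260, 258, 286)
w3 = Bw2 = (3166, 2754, 2926)
Bw3 = (36276, 29808, 31634)
w3·Bw3 = 289502132; w3·w3 = 26169548; μ ≈ 289502132/26169548 = 11.0626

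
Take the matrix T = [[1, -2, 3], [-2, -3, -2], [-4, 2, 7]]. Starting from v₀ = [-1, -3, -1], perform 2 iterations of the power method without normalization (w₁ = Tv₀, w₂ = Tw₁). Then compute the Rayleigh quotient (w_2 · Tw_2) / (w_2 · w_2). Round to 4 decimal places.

w1 = Tv₀ = (2, 13, -9)
w2 = Tw1 = (-51, -25, -45)
Tw2 = (-136, 267, -161)
w2·Tw2 = (-51)·(-136) + (-25)·267 + (-45)·(-161) = 7506; w2·w2 = (-51)·(-51) + (-25)·(-25) + (-45)·(-45) = 5251
λ ≈ 7506/5251 = 1.4294

1.4294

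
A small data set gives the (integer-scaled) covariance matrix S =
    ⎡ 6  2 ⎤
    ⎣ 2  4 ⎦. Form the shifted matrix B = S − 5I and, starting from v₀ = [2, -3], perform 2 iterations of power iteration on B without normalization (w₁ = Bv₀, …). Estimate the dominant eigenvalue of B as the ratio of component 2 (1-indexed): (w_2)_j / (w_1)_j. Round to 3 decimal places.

B = S − 5I has rows (1, 2); (2, -1)
w1 = Bv₀ = (1·2 + 2·(-3); 2·2 + (-1)·(-3)) = (-4, 7)
w2 = Bw1 = (1·(-4) + 2·7; 2·(-4) + (-1)·7) = (10, -15)
Ratio: -15/7 = -2.143

μ ≈ -2.143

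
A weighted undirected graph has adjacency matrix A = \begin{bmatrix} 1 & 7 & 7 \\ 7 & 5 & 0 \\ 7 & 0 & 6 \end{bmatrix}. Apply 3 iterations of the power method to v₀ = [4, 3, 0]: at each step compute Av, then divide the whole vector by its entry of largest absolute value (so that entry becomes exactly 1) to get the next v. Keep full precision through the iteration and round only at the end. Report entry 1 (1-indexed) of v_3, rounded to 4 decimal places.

Av0 = (25.00000, 43.00000, 28.00000); divide by 43.00000 → v1 = (0.58140, 1.00000, 0.65116)
Av1 = (12.13953, 9.06977, 7.97674); divide by 12.13953 → v2 = (1.00000, 0.74713, 0.65709)
Av2 = (10.82950, 10.73563, 10.94253); divide by 10.94253 → v3 = (0.98967, 0.98109, 1.00000)
Requested entry of v3: 5653/5712 = 0.9897

0.9897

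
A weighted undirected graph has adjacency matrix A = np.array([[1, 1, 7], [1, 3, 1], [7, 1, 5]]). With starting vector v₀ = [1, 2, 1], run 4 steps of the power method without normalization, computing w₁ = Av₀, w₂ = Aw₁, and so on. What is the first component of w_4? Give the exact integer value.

w1 = Av₀ = (10, 8, 14)
w2 = Aw1 = (116, 48, 148)
w3 = Aw2 = (1200, 408, 1600)
w4 = Aw3 = (12808, 4024, 16808)
The requested component of w4 is 12808.

12808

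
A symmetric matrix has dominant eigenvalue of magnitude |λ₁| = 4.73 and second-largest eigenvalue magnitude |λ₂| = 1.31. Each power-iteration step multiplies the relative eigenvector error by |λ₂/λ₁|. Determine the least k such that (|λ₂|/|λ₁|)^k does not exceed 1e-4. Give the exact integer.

8

|λ₂/λ₁| = 1.31/4.73 = 0.27696
Need k ≥ ln(1e-4) / ln(0.27696) = -9.2103 / -1.2839 ≈ 7.174
Smallest integer k satisfying the bound: 8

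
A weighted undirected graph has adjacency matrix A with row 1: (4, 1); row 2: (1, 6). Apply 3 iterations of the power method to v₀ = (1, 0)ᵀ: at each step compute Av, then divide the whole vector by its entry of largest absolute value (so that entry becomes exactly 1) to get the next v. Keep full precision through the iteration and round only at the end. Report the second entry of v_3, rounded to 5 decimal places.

0.98718

Av0 = (4.000000, 1.000000); divide by 4.000000 → v1 = (1.000000, 0.250000)
Av1 = (4.250000, 2.500000); divide by 4.250000 → v2 = (1.000000, 0.588235)
Av2 = (4.588235, 4.529412); divide by 4.588235 → v3 = (1.000000, 0.987179)
Requested entry of v3: 77/78 = 0.98718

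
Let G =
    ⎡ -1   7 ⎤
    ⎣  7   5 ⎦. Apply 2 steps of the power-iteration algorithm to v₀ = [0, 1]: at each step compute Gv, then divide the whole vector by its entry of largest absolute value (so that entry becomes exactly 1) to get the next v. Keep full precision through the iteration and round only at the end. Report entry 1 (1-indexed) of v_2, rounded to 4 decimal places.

Gv0 = (7.00000, 5.00000); divide by 7.00000 → v1 = (1.00000, 0.71429)
Gv1 = (4.00000, 10.57143); divide by 10.57143 → v2 = (0.37838, 1.00000)
Requested entry of v2: 28/74 = 0.3784

0.3784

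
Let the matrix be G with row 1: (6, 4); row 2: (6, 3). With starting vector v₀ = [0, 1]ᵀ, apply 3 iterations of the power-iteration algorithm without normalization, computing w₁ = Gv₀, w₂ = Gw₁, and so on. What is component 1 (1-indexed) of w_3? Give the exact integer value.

348

w1 = Gv₀ = (6·0 + 4·1; 6·0 + 3·1) = (4, 3)
w2 = Gw1 = (6·4 + 4·3; 6·4 + 3·3) = (36, 33)
w3 = Gw2 = (348, 315)
The requested component of w3 is 348.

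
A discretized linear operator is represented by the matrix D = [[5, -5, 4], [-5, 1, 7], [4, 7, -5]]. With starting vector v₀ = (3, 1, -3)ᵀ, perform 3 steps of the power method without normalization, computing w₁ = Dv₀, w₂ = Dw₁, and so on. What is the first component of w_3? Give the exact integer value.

w1 = Dv₀ = (5·3 + (-5)·1 + 4·(-3); (-5)·3 + 1·1 + 7·(-3); 4·3 + 7·1 + (-5)·(-3)) = (-2, -35, 34)
w2 = Dw1 = (5·(-2) + (-5)·(-35) + 4·34; (-5)·(-2) + 1·(-35) + 7·34; 4·(-2) + 7·(-35) + (-5)·34) = (301, 213, -423)
w3 = Dw2 = (-1252, -4253, 4810)
The requested component of w3 is -1252.

-1252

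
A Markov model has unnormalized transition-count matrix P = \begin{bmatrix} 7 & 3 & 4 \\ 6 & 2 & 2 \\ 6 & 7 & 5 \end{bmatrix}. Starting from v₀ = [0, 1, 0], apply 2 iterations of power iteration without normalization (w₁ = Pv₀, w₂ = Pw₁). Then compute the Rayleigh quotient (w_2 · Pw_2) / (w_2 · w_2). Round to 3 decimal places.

λ ≈ 13.915

w1 = Pv₀ = (7·0 + 3·1 + 4·0; 6·0 + 2·1 + 2·0; 6·0 + 7·1 + 5·0) = (3, 2, 7)
w2 = Pw1 = (7·3 + 3·2 + 4·7; 6·3 + 2·2 + 2·7; 6·3 + 7·2 + 5·7) = (55, 36, 67)
Pw2 = (761, 536, 917)
w2·Pw2 = 55·761 + 36·536 + 67·917 = 122590; w2·w2 = 55·55 + 36·36 + 67·67 = 8810
λ ≈ 122590/8810 = 13.915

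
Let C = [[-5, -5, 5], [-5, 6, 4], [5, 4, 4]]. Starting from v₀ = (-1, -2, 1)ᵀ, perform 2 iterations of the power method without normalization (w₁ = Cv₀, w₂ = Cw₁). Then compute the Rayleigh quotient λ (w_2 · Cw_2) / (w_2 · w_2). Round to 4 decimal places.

w1 = Cv₀ = ((-5)·(-1) + (-5)·(-2) + 5·1; (-5)·(-1) + 6·(-2) + 4·1; 5·(-1) + 4·(-2) + 4·1) = (20, -3, -9)
w2 = Cw1 = ((-5)·20 + (-5)·(-3) + 5·(-9); (-5)·20 + 6·(-3) + 4·(-9); 5·20 + 4·(-3) + 4·(-9)) = (-130, -154, 52)
Cw2 = (1680, -66, -1058)
w2·Cw2 = (-130)·1680 + (-154)·(-66) + 52·(-1058) = -263252; w2·w2 = (-130)·(-130) + (-154)·(-154) + 52·52 = 43320
λ ≈ -263252/43320 = -6.0769

-6.0769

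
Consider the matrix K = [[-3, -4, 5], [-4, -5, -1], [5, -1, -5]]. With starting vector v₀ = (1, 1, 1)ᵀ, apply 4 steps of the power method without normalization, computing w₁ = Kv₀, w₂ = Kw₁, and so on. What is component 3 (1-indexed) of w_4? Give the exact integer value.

-1811

w1 = Kv₀ = ((-3)·1 + (-4)·1 + 5·1; (-4)·1 + (-5)·1 + (-1)·1; 5·1 + (-1)·1 + (-5)·1) = (-2, -10, -1)
w2 = Kw1 = ((-3)·(-2) + (-4)·(-10) + 5·(-1); (-4)·(-2) + (-5)·(-10) + (-1)·(-1); 5·(-2) + (-1)·(-10) + (-5)·(-1)) = (41, 59, 5)
w3 = Kw2 = (-334, -464, 121)
w4 = Kw3 = (3463, 3535, -1811)
The requested component of w4 is -1811.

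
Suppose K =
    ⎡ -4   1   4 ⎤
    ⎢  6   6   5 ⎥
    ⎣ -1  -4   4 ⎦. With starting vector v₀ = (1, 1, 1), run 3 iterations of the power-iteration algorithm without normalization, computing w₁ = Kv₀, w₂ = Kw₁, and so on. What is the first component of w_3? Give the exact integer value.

-225

w1 = Kv₀ = ((-4)·1 + 1·1 + 4·1; 6·1 + 6·1 + 5·1; (-1)·1 + (-4)·1 + 4·1) = (1, 17, -1)
w2 = Kw1 = ((-4)·1 + 1·17 + 4·(-1); 6·1 + 6·17 + 5·(-1); (-1)·1 + (-4)·17 + 4·(-1)) = (9, 103, -73)
w3 = Kw2 = (-225, 307, -713)
The requested component of w3 is -225.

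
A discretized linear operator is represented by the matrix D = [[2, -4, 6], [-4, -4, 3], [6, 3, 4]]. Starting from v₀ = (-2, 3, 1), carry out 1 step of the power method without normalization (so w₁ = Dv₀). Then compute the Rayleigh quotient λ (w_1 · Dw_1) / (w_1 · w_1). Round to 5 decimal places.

w1 = Dv₀ = (-10, -1, 1)
Dw1 = (-10, 47, -59)
w1·Dw1 = (-10)·(-10) + (-1)·47 + 1·(-59) = -6; w1·w1 = (-10)·(-10) + (-1)·(-1) + 1·1 = 102
λ ≈ -6/102 = -0.05882

-0.05882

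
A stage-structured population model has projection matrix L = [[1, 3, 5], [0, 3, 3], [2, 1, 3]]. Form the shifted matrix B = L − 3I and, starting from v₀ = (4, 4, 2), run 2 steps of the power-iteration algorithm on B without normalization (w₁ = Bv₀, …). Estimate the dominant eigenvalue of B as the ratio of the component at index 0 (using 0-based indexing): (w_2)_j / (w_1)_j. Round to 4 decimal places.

B = L − 3I has rows (-2, 3, 5); (0, 0, 3); (2, 1, 0)
w1 = Bv₀ = ((-2)·4 + 3·4 + 5·2; 0·4 + 0·4 + 3·2; 2·4 + 1·4 + 0·2) = (14, 6, 12)
w2 = Bw1 = ((-2)·14 + 3·6 + 5·12; 0·14 + 0·6 + 3·12; 2·14 + 1·6 + 0·12) = (50, 36, 34)
Ratio: 50/14 = 3.5714

μ ≈ 3.5714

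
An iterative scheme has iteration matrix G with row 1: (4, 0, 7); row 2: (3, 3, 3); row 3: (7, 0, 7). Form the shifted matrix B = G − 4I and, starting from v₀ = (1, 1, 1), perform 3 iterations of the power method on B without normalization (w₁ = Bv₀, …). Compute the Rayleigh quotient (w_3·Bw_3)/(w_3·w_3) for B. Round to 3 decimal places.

B = G − 4I has rows (0, 0, 7); (3, -1, 3); (7, 0, 3)
w1 = Bv₀ = (0·1 + 0·1 + 7·1; 3·1 + (-1)·1 + 3·1; 7·1 + 0·1 + 3·1) = (7, 5, 10)
w2 = Bw1 = (0·7 + 0·5 + 7·10; 3·7 + (-1)·5 + 3·10; 7·7 + 0·5 + 3·10) = (70, 46, 79)
w3 = Bw2 = (553, 401, 727)
Bw3 = (5089, 3439, 6052)
w3·Bw3 = 8593060; w3·w3 = 995139; μ ≈ 8593060/995139 = 8.635

μ ≈ 8.635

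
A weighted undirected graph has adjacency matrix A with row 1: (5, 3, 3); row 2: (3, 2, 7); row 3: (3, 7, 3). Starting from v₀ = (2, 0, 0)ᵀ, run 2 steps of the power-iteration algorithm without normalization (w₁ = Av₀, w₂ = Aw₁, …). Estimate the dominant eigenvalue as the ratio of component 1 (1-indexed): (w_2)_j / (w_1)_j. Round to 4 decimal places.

w1 = Av₀ = (5·2 + 3·0 + 3·0; 3·2 + 2·0 + 7·0; 3·2 + 7·0 + 3·0) = (10, 6, 6)
w2 = Aw1 = (5·10 + 3·6 + 3·6; 3·10 + 2·6 + 7·6; 3·10 + 7·6 + 3·6) = (86, 84, 90)
Ratio at component: 86 / 10 = 8.6000

8.6000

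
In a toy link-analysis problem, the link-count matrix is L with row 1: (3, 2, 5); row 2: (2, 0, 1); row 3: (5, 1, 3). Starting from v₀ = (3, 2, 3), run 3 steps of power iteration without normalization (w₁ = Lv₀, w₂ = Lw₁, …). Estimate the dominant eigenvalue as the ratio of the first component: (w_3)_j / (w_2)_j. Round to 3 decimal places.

λ ≈ 8.599

w1 = Lv₀ = (3·3 + 2·2 + 5·3; 2·3 + 0·2 + 1·3; 5·3 + 1·2 + 3·3) = (28, 9, 26)
w2 = Lw1 = (3·28 + 2·9 + 5·26; 2·28 + 0·9 + 1·26; 5·28 + 1·9 + 3·26) = (232, 82, 227)
w3 = Lw2 = (1995, 691, 1923)
Ratio at component: 1995 / 232 = 8.599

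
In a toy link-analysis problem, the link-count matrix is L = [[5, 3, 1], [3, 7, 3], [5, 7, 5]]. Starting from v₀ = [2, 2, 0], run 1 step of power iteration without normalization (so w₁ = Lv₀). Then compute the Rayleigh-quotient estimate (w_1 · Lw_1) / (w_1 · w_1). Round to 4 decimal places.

w1 = Lv₀ = (16, 20, 24)
Lw1 = (164, 260, 340)
w1·Lw1 = 16·164 + 20·260 + 24·340 = 15984; w1·w1 = 16·16 + 20·20 + 24·24 = 1232
λ ≈ 15984/1232 = 12.9740

λ ≈ 12.9740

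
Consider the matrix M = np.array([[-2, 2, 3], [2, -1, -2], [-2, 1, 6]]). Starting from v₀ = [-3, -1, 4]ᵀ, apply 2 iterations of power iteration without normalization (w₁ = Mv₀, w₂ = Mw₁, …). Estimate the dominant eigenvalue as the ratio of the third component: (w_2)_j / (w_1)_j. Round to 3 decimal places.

λ ≈ 4.448

w1 = Mv₀ = ((-2)·(-3) + 2·(-1) + 3·4; 2·(-3) + (-1)·(-1) + (-2)·4; (-2)·(-3) + 1·(-1) + 6·4) = (16, -13, 29)
w2 = Mw1 = ((-2)·16 + 2·(-13) + 3·29; 2·16 + (-1)·(-13) + (-2)·29; (-2)·16 + 1·(-13) + 6·29) = (29, -13, 129)
Ratio at component: 129 / 29 = 4.448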